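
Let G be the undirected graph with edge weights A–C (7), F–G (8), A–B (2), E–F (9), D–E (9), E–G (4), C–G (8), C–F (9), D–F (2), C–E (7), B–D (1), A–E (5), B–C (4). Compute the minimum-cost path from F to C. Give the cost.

7

Some routes from F to C:
F - C: 9
F - E - C: 9 + 7 = 16
F - D - B - C: 2 + 1 + 4 = 7
F - D - B - A - C: 2 + 1 + 2 + 7 = 12
Best route has total 7.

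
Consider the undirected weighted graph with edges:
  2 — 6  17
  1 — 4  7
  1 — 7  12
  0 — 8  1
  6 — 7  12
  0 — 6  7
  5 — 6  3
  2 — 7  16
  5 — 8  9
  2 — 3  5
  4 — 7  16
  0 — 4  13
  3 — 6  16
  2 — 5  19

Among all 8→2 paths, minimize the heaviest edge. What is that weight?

16

Checking several routes:
8→5→6→3→2: max(9, 3, 16, 5) = 16
8→5→6→0→4→7→2: max(9, 3, 7, 13, 16, 16) = 16
8→5→6→7→2: max(9, 3, 12, 16) = 16
Best route has worst link 16.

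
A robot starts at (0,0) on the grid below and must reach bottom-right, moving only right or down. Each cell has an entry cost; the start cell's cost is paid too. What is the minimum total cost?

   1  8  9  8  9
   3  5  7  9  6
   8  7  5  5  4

30

Take r0c0 → r1c0 → r1c1 → r1c2 → r2c2 → r2c3 → r2c4 for a total of 1 + 3 + 5 + 7 + 5 + 5 + 4 = 30.
For comparison, the top-then-right route costs 45.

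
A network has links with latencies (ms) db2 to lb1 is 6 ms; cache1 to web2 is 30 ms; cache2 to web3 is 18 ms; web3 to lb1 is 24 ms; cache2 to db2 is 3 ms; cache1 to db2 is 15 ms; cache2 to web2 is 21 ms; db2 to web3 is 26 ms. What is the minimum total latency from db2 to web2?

Routes from db2 to web2:
db2→cache2→web2: 3 + 21 = 24
db2→cache1→web2: 15 + 30 = 45
db2→lb1→web3→cache2→web2: 6 + 24 + 18 + 21 = 69
db2→web3→cache2→web2: 26 + 18 + 21 = 65
Shortest: 24 ms.

24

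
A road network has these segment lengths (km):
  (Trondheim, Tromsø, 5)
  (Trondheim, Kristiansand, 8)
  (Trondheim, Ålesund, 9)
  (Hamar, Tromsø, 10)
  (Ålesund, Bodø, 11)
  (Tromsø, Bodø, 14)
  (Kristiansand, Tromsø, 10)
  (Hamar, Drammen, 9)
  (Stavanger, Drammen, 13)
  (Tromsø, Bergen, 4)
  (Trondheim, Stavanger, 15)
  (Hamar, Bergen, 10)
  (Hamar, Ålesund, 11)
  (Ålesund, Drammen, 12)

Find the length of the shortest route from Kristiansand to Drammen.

A few of the Kristiansand→Drammen routes:
Kristiansand → Tromsø → Hamar → Drammen: 10 + 10 + 9 = 29
Kristiansand → Trondheim → Tromsø → Hamar → Drammen: 8 + 5 + 10 + 9 = 32
Kristiansand → Trondheim → Ålesund → Drammen: 8 + 9 + 12 = 29
Best route has total 29 km.

29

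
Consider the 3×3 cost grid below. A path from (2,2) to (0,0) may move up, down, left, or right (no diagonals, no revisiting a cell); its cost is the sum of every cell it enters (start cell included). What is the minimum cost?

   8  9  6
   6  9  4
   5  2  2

23

Best path: (2,2) → (2,1) → (2,0) → (1,0) → (0,0)
Cost: 2 + 2 + 5 + 6 + 8 = 23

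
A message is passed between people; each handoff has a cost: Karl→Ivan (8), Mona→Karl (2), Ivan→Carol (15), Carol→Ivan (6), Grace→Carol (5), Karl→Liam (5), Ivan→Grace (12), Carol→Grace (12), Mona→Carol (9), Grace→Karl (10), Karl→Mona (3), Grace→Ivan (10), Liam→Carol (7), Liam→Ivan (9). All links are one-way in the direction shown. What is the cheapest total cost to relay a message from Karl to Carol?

12

A few of the Karl→Carol routes:
Karl-Ivan-Carol: 8 + 15 = 23
Karl-Liam-Carol: 5 + 7 = 12
Karl-Ivan-Grace-Carol: 8 + 12 + 5 = 25
Karl-Mona-Carol: 3 + 9 = 12
Shortest: 12.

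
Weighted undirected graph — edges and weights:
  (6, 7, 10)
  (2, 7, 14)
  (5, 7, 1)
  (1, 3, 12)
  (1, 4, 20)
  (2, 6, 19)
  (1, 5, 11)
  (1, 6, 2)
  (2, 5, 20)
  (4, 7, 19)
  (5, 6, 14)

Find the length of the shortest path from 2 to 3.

A few of the 2→3 routes:
2→6→1→3: 19 + 2 + 12 = 33
2→7→5→1→3: 14 + 1 + 11 + 12 = 38
2→5→7→6→1→3: 20 + 1 + 10 + 2 + 12 = 45
2→7→6→1→3: 14 + 10 + 2 + 12 = 38
2→7→5→6→1→3: 14 + 1 + 14 + 2 + 12 = 43
2→5→1→3: 20 + 11 + 12 = 43
The minimum is 33.

33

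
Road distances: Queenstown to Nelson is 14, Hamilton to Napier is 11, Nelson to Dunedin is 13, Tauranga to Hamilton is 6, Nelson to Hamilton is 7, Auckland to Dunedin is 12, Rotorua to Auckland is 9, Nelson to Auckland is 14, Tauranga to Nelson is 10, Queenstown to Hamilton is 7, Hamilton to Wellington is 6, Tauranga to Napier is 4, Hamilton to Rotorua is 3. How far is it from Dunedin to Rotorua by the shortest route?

Some routes from Dunedin to Rotorua:
Dunedin - Nelson - Auckland - Rotorua: 13 + 14 + 9 = 36
Dunedin - Nelson - Hamilton - Rotorua: 13 + 7 + 3 = 23
Dunedin - Nelson - Tauranga - Hamilton - Rotorua: 13 + 10 + 6 + 3 = 32
Dunedin - Auckland - Rotorua: 12 + 9 = 21
Best route has total 21.

21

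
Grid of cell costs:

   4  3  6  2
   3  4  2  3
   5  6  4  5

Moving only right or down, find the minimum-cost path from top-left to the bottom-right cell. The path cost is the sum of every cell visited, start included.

21

Cheapest: r0c0→r0c1→r1c1→r1c2→r1c3→r2c3
  4 + 3 + 4 + 2 + 3 + 5 = 21
(Top row then right column would cost 23.)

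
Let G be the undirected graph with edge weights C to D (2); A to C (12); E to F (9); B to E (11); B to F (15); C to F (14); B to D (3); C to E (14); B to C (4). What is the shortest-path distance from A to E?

Some routes from A to E:
A→C→B→E: 12 + 4 + 11 = 27
A→C→F→E: 12 + 14 + 9 = 35
A→C→B→F→E: 12 + 4 + 15 + 9 = 40
A→C→D→B→E: 12 + 2 + 3 + 11 = 28
A→C→E: 12 + 14 = 26
The minimum is 26.

26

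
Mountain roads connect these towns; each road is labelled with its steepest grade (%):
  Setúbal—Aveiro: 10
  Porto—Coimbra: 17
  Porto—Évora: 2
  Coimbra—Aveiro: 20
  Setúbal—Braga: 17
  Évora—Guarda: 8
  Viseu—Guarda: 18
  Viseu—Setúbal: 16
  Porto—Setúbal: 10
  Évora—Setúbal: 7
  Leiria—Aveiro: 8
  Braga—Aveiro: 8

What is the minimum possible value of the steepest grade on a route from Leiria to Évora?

Some routes from Leiria to Évora:
Leiria-Aveiro-Setúbal-Porto-Évora: max(8, 10, 10, 2) = 10
Leiria-Aveiro-Setúbal-Évora: max(8, 10, 7) = 10
Leiria-Aveiro-Braga-Setúbal-Porto-Évora: max(8, 8, 17, 10, 2) = 17
The minimum achievable maximum is 10%.

10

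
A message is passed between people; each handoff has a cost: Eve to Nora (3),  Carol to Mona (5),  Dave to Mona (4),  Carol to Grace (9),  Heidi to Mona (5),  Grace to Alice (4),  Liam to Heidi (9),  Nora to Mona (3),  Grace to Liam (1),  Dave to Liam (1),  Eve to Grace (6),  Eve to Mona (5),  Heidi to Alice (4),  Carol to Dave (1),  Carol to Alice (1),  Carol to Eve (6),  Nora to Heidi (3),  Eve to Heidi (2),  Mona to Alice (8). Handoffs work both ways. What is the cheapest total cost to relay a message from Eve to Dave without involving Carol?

A few of the Eve→Dave routes:
Eve → Heidi → Mona → Dave: 2 + 5 + 4 = 11
Eve → Heidi → Liam → Dave: 2 + 9 + 1 = 12
Eve → Heidi → Nora → Mona → Dave: 2 + 3 + 3 + 4 = 12
Eve → Grace → Liam → Dave: 6 + 1 + 1 = 8
Eve → Mona → Dave: 5 + 4 = 9
Eve → Nora → Mona → Dave: 3 + 3 + 4 = 10
Shortest: 8.

8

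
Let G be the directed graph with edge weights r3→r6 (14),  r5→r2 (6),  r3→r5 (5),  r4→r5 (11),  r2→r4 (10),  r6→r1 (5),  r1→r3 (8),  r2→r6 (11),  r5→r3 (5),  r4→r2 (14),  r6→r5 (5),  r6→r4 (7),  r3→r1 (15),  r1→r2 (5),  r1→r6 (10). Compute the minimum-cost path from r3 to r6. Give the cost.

Routes from r3 to r6:
r3 -> r1 -> r6: 15 + 10 = 25
r3 -> r6: 14
r3 -> r1 -> r2 -> r6: 15 + 5 + 11 = 31
r3 -> r5 -> r2 -> r6: 5 + 6 + 11 = 22
Best route has total 14.

14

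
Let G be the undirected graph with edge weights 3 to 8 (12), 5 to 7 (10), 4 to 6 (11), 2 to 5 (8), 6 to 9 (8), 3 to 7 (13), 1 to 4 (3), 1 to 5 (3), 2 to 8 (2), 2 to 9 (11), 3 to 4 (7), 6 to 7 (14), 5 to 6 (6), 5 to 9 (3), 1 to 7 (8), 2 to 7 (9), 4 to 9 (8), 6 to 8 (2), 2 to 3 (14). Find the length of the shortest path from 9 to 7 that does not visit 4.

A few of the 9→7 routes:
9 - 6 - 7: 8 + 14 = 22
9 - 2 - 7: 11 + 9 = 20
9 - 5 - 1 - 7: 3 + 3 + 8 = 14
9 - 5 - 2 - 7: 3 + 8 + 9 = 20
9 - 5 - 7: 3 + 10 = 13
9 - 6 - 8 - 2 - 7: 8 + 2 + 2 + 9 = 21
The minimum is 13.

13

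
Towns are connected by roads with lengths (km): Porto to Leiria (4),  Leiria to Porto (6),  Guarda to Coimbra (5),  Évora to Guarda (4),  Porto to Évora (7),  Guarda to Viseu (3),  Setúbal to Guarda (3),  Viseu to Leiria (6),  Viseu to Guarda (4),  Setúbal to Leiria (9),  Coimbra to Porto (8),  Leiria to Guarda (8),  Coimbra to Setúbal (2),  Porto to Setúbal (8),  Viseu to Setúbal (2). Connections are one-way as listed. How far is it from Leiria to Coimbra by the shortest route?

Candidate routes:
Leiria→Guarda→Coimbra: 8 + 5 = 13
Leiria→Porto→Setúbal→Guarda→Coimbra: 6 + 8 + 3 + 5 = 22
Leiria→Porto→Évora→Guarda→Coimbra: 6 + 7 + 4 + 5 = 22
The minimum is 13 km.

13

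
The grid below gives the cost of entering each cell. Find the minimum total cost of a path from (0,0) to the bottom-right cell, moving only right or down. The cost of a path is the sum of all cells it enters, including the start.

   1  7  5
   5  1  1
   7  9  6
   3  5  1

15

Best path: [0,0] → [1,0] → [1,1] → [1,2] → [2,2] → [3,2]
Cost: 1 + 5 + 1 + 1 + 6 + 1 = 15
For comparison, the top-then-right route costs 21.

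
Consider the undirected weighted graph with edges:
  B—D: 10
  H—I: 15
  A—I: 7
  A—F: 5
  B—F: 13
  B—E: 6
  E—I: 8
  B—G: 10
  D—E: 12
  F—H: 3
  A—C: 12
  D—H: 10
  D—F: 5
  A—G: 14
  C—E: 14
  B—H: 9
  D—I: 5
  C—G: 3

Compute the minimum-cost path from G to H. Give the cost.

Comparing a few candidate routes:
G → A → F → H: 14 + 5 + 3 = 22
G → C → A → F → H: 3 + 12 + 5 + 3 = 23
G → B → H: 10 + 9 = 19
Shortest: 19.

19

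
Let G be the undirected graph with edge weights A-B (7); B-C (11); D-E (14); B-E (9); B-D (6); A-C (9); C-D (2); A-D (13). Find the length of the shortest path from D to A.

Some routes from D to A:
D → B → A: 6 + 7 = 13
D → C → A: 2 + 9 = 11
D → A: 13
D → C → B → A: 2 + 11 + 7 = 20
The minimum is 11.

11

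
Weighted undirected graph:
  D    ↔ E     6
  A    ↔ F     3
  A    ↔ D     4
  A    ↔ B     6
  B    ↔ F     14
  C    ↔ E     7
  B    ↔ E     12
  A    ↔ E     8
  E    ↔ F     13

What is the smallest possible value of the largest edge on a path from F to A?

3

A few of the F→A routes:
F-E-A: max(13, 8) = 13
F-E-B-A: max(13, 12, 6) = 13
F-A: max(3) = 3
F-E-D-A: max(13, 6, 4) = 13
The minimum achievable maximum is 3.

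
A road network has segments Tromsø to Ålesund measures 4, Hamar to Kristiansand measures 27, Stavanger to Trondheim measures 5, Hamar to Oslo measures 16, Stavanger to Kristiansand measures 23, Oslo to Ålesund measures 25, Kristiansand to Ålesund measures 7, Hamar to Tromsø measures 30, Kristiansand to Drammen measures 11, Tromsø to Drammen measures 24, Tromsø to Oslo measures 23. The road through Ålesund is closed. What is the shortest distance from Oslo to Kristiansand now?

43

Routes from Oslo to Kristiansand avoiding Ålesund:
Oslo - Hamar - Kristiansand: 16 + 27 = 43
Oslo - Tromsø - Drammen - Kristiansand: 23 + 24 + 11 = 58
Oslo - Tromsø - Hamar - Kristiansand: 23 + 30 + 27 = 80
Oslo - Hamar - Tromsø - Drammen - Kristiansand: 16 + 30 + 24 + 11 = 81
Best route has total 43.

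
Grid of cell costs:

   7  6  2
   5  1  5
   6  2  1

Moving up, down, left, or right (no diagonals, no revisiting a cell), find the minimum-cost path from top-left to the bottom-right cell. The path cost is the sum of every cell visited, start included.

Take r0c0→r1c0→r1c1→r2c1→r2c2 for a total of 7 + 5 + 1 + 2 + 1 = 16.

16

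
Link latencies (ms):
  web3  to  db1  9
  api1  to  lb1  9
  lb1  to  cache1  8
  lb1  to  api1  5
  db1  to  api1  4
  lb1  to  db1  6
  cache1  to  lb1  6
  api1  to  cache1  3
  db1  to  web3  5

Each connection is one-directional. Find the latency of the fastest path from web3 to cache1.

16

Candidate routes:
web3→db1→api1→lb1→cache1: 9 + 4 + 9 + 8 = 30
web3→db1→api1→cache1: 9 + 4 + 3 = 16
Best route has total 16 ms.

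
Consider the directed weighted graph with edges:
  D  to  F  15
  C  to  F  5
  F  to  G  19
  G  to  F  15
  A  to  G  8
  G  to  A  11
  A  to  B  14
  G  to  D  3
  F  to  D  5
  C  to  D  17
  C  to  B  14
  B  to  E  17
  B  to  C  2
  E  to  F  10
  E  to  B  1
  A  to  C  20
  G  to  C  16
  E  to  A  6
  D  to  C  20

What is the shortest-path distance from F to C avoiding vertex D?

35

Routes from F to C avoiding D:
F -> G -> A -> B -> C: 19 + 11 + 14 + 2 = 46
F -> G -> C: 19 + 16 = 35
F -> G -> A -> C: 19 + 11 + 20 = 50
The minimum is 35.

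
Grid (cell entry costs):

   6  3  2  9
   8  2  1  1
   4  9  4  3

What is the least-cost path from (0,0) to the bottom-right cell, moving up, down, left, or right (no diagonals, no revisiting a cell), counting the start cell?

16

Cheapest: (0,0)→(0,1)→(0,2)→(1,2)→(1,3)→(2,3)
  6 + 3 + 2 + 1 + 1 + 3 = 16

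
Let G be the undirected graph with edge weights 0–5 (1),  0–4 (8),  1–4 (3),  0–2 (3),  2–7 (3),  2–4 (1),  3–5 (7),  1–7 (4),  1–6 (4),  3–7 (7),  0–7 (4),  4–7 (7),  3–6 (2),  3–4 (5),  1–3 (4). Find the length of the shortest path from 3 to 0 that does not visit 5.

9

A few of the 3→0 routes:
3-4-2-0: 5 + 1 + 3 = 9
3-7-0: 7 + 4 = 11
3-1-7-0: 4 + 4 + 4 = 12
3-1-4-2-0: 4 + 3 + 1 + 3 = 11
Shortest: 9.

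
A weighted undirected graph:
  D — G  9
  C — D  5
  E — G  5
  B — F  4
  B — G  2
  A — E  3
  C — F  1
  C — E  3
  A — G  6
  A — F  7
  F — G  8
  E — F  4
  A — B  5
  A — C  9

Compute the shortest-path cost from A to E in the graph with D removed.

3

Checking several routes:
A - F - E: 7 + 4 = 11
A - E: 3
A - F - C - E: 7 + 1 + 3 = 11
The minimum is 3.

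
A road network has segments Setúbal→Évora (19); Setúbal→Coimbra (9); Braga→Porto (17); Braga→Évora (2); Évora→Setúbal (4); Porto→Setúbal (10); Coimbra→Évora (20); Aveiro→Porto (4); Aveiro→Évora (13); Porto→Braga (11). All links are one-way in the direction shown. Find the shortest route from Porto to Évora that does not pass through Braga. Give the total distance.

Routes from Porto to Évora avoiding Braga:
Porto → Setúbal → Coimbra → Évora: 10 + 9 + 20 = 39
Porto → Setúbal → Évora: 10 + 19 = 29
Best route has total 29.

29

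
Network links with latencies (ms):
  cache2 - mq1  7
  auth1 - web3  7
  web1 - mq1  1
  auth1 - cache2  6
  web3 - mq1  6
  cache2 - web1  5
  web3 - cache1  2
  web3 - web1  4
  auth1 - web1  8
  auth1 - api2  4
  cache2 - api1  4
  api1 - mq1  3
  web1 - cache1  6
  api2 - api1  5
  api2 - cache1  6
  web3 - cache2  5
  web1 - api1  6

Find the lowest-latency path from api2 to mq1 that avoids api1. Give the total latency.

Some routes from api2 to mq1 avoiding api1:
api2-auth1-cache2-web1-mq1: 4 + 6 + 5 + 1 = 16
api2-cache1-web3-mq1: 6 + 2 + 6 = 14
api2-cache1-web3-web1-mq1: 6 + 2 + 4 + 1 = 13
api2-auth1-web1-mq1: 4 + 8 + 1 = 13
api2-cache1-web1-mq1: 6 + 6 + 1 = 13
Shortest: 13 ms.

13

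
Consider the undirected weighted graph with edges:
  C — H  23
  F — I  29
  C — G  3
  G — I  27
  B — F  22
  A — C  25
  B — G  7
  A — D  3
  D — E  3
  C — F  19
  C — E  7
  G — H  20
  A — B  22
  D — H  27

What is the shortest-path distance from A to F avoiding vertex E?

44

Comparing a few candidate routes:
A-B-F: 22 + 22 = 44
A-C-G-B-F: 25 + 3 + 7 + 22 = 57
A-C-F: 25 + 19 = 44
A-B-G-C-F: 22 + 7 + 3 + 19 = 51
Best route has total 44.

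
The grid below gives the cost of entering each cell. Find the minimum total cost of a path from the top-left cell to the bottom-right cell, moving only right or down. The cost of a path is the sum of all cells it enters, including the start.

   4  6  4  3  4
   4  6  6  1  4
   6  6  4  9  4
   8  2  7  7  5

Best path: [0,0] -> [0,1] -> [0,2] -> [0,3] -> [1,3] -> [1,4] -> [2,4] -> [3,4]
Cost: 4 + 6 + 4 + 3 + 1 + 4 + 4 + 5 = 31

31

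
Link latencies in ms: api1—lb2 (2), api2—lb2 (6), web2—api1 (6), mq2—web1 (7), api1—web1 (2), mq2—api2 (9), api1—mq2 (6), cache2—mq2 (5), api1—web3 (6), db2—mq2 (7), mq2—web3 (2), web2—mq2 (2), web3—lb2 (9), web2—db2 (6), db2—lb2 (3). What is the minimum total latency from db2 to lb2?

A few of the db2→lb2 routes:
db2-web2-api1-lb2: 6 + 6 + 2 = 14
db2-web2-mq2-api1-lb2: 6 + 2 + 6 + 2 = 16
db2-lb2: 3
db2-mq2-api1-lb2: 7 + 6 + 2 = 15
The minimum is 3 ms.

3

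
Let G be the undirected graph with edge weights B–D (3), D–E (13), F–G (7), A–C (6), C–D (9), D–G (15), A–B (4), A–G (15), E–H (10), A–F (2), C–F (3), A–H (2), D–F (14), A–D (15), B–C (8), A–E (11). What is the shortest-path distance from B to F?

6

Some routes from B to F:
B - C - A - F: 8 + 6 + 2 = 16
B - C - F: 8 + 3 = 11
B - A - C - F: 4 + 6 + 3 = 13
B - D - C - F: 3 + 9 + 3 = 15
B - A - F: 4 + 2 = 6
Shortest: 6.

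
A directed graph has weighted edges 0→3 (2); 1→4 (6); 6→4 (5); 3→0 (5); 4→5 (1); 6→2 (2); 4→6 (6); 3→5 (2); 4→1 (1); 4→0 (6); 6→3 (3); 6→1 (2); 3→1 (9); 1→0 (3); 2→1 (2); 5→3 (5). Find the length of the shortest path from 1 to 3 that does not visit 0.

12

Candidate routes:
1 → 4 → 5 → 3: 6 + 1 + 5 = 12
1 → 4 → 6 → 3: 6 + 6 + 3 = 15
Best route has total 12.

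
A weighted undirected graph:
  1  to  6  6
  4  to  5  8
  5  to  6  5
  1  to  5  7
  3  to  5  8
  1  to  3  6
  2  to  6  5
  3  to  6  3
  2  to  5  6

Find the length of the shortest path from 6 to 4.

Some routes from 6 to 4:
6 -> 3 -> 1 -> 5 -> 4: 3 + 6 + 7 + 8 = 24
6 -> 1 -> 5 -> 4: 6 + 7 + 8 = 21
6 -> 2 -> 5 -> 4: 5 + 6 + 8 = 19
6 -> 5 -> 4: 5 + 8 = 13
6 -> 3 -> 5 -> 4: 3 + 8 + 8 = 19
The minimum is 13.

13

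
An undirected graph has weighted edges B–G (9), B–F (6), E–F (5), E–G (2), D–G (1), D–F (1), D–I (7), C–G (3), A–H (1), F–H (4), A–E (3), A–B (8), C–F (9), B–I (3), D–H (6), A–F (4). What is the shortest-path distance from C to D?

Checking several routes:
C-G-D: 3 + 1 = 4
C-G-E-F-D: 3 + 2 + 5 + 1 = 11
C-F-D: 9 + 1 = 10
C-G-E-A-F-D: 3 + 2 + 3 + 4 + 1 = 13
Shortest: 4.

4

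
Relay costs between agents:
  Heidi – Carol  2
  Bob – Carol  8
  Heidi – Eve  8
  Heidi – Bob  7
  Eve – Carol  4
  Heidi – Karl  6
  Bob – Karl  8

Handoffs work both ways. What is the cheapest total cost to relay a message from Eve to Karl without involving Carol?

14

Candidate routes:
Eve - Heidi - Bob - Karl: 8 + 7 + 8 = 23
Eve - Heidi - Karl: 8 + 6 = 14
Shortest: 14.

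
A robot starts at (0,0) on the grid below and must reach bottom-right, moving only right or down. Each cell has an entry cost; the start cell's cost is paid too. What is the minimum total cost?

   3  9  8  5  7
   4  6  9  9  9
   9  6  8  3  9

One optimal route is r0c0→r1c0→r1c1→r2c1→r2c2→r2c3→r2c4.
Its cost is 3 + 4 + 6 + 6 + 8 + 3 + 9 = 39.
For comparison, the top-then-right route costs 50.

39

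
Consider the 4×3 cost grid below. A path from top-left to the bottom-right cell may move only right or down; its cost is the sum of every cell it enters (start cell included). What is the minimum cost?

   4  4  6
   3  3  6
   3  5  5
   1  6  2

One optimal route is r0c0 → r1c0 → r2c0 → r3c0 → r3c1 → r3c2.
Its cost is 4 + 3 + 3 + 1 + 6 + 2 = 19.
(Top row then right column would cost 27.)

19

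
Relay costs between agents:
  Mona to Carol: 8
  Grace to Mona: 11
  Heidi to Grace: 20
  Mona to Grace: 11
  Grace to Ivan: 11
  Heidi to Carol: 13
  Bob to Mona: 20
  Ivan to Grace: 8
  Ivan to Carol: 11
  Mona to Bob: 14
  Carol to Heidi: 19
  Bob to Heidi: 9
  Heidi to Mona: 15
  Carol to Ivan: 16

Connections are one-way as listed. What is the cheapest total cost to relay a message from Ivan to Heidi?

Candidate routes:
Ivan - Grace - Mona - Carol - Heidi: 8 + 11 + 8 + 19 = 46
Ivan - Grace - Mona - Bob - Heidi: 8 + 11 + 14 + 9 = 42
Ivan - Carol - Heidi: 11 + 19 = 30
Shortest: 30.

30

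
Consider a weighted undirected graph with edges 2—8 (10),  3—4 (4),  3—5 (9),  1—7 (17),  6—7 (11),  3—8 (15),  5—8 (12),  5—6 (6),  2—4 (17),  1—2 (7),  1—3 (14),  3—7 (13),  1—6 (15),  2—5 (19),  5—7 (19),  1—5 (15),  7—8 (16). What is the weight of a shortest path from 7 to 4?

17

A few of the 7→4 routes:
7 -> 8 -> 3 -> 4: 16 + 15 + 4 = 35
7 -> 6 -> 5 -> 3 -> 4: 11 + 6 + 9 + 4 = 30
7 -> 3 -> 4: 13 + 4 = 17
7 -> 5 -> 3 -> 4: 19 + 9 + 4 = 32
The minimum is 17.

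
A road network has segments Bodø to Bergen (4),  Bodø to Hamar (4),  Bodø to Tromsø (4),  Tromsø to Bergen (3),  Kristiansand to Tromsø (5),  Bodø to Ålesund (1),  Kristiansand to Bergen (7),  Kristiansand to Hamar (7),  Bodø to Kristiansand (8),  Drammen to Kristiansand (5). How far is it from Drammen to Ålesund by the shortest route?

14

Checking several routes:
Drammen -> Kristiansand -> Bergen -> Bodø -> Ålesund: 5 + 7 + 4 + 1 = 17
Drammen -> Kristiansand -> Tromsø -> Bodø -> Ålesund: 5 + 5 + 4 + 1 = 15
Drammen -> Kristiansand -> Bodø -> Ålesund: 5 + 8 + 1 = 14
Best route has total 14 mi.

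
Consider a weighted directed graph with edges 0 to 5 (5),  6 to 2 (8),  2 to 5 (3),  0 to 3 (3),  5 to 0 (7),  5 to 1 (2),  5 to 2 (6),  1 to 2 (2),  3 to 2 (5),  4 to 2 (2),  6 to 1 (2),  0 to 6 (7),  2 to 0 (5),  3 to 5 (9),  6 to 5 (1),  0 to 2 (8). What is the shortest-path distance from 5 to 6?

14

Routes from 5 to 6:
5 -> 1 -> 2 -> 0 -> 6: 2 + 2 + 5 + 7 = 16
5 -> 0 -> 6: 7 + 7 = 14
5 -> 2 -> 0 -> 6: 6 + 5 + 7 = 18
The minimum is 14.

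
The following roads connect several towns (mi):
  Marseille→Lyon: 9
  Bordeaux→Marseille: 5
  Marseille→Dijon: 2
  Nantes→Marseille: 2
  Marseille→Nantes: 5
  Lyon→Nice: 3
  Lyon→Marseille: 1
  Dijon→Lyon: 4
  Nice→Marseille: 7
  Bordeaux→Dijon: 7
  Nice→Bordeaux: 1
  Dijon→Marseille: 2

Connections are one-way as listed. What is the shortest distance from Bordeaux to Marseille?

Routes from Bordeaux to Marseille:
Bordeaux-Marseille: 5
Bordeaux-Dijon-Marseille: 7 + 2 = 9
Bordeaux-Dijon-Lyon-Marseille: 7 + 4 + 1 = 12
Bordeaux-Dijon-Lyon-Nice-Marseille: 7 + 4 + 3 + 7 = 21
Best route has total 5 mi.

5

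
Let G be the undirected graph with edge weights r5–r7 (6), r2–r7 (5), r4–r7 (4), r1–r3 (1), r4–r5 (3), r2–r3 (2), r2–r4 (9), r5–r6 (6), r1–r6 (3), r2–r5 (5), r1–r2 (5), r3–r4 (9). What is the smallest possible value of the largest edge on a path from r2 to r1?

2

A few of the r2→r1 routes:
r2 → r5 → r6 → r1: max(5, 6, 3) = 6
r2 → r1: max(5) = 5
r2 → r3 → r1: max(2, 1) = 2
r2 → r7 → r4 → r5 → r6 → r1: max(5, 4, 3, 6, 3) = 6
r2 → r7 → r5 → r6 → r1: max(5, 6, 6, 3) = 6
Best route has worst link 2.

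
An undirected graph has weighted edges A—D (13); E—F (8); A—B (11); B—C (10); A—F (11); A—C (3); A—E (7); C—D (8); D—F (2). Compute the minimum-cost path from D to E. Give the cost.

Some routes from D to E:
D-A-F-E: 13 + 11 + 8 = 32
D-F-E: 2 + 8 = 10
D-C-A-E: 8 + 3 + 7 = 18
D-C-A-F-E: 8 + 3 + 11 + 8 = 30
D-A-E: 13 + 7 = 20
D-F-A-E: 2 + 11 + 7 = 20
The minimum is 10.

10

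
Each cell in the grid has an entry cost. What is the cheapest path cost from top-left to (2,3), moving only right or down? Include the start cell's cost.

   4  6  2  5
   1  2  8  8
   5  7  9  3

Path (0,0)→(1,0)→(1,1)→(1,2)→(1,3)→(2,3): 4 + 1 + 2 + 8 + 8 + 3 = 26.
(Top row then right column would cost 28.)

26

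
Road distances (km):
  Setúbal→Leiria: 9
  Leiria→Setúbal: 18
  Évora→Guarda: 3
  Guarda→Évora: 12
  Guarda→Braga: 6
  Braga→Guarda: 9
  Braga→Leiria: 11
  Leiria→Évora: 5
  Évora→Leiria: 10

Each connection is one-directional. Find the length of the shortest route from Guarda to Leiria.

17

Candidate routes:
Guarda→Braga→Leiria: 6 + 11 = 17
Guarda→Évora→Leiria: 12 + 10 = 22
Shortest: 17 km.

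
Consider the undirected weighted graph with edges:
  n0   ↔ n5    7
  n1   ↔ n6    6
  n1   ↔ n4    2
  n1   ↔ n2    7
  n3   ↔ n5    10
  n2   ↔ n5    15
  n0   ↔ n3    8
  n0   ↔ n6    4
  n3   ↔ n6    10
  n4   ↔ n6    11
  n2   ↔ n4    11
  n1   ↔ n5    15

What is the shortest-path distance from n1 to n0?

10

Checking several routes:
n1 → n6 → n3 → n0: 6 + 10 + 8 = 24
n1 → n2 → n5 → n0: 7 + 15 + 7 = 29
n1 → n5 → n0: 15 + 7 = 22
n1 → n6 → n0: 6 + 4 = 10
n1 → n4 → n6 → n0: 2 + 11 + 4 = 17
n1 → n4 → n6 → n3 → n0: 2 + 11 + 10 + 8 = 31
Best route has total 10.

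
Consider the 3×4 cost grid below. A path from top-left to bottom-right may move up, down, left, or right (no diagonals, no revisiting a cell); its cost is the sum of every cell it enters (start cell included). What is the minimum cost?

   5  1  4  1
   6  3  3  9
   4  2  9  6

26

Take r0c0→r0c1→r0c2→r0c3→r1c3→r2c3 for a total of 5 + 1 + 4 + 1 + 9 + 6 = 26.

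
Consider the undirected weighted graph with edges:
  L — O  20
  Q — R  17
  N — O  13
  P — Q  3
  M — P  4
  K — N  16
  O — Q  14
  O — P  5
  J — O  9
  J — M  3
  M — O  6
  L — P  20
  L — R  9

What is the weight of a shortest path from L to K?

Some routes from L to K:
L-O-N-K: 20 + 13 + 16 = 49
L-P-M-O-N-K: 20 + 4 + 6 + 13 + 16 = 59
L-P-O-N-K: 20 + 5 + 13 + 16 = 54
The minimum is 49.

49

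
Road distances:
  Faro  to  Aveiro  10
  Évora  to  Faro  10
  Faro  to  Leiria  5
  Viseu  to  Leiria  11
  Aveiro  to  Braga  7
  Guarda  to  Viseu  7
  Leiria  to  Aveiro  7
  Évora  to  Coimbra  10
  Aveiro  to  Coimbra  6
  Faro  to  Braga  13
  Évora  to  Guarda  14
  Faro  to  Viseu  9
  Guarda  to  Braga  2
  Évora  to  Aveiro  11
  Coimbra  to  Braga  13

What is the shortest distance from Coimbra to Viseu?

22

Comparing a few candidate routes:
Coimbra -> Aveiro -> Braga -> Guarda -> Viseu: 6 + 7 + 2 + 7 = 22
Coimbra -> Aveiro -> Faro -> Viseu: 6 + 10 + 9 = 25
Coimbra -> Aveiro -> Leiria -> Faro -> Viseu: 6 + 7 + 5 + 9 = 27
Coimbra -> Aveiro -> Leiria -> Viseu: 6 + 7 + 11 = 24
Coimbra -> Braga -> Guarda -> Viseu: 13 + 2 + 7 = 22
Shortest: 22.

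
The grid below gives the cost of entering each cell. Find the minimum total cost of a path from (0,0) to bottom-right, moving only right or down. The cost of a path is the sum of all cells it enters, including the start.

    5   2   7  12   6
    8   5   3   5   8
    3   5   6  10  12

Path (0,0)→(0,1)→(1,1)→(1,2)→(1,3)→(1,4)→(2,4): 5 + 2 + 5 + 3 + 5 + 8 + 12 = 40.
(Top row then right column would cost 52.)

40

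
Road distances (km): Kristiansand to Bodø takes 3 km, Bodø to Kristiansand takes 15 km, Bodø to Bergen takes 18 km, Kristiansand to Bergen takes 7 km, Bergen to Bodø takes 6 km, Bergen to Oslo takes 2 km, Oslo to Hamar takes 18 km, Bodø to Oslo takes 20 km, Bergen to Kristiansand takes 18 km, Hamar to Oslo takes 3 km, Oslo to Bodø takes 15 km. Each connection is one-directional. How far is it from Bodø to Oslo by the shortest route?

20

Candidate routes:
Bodø-Bergen-Oslo: 18 + 2 = 20
Bodø-Oslo: 20
Bodø-Kristiansand-Bergen-Oslo: 15 + 7 + 2 = 24
The minimum is 20 km.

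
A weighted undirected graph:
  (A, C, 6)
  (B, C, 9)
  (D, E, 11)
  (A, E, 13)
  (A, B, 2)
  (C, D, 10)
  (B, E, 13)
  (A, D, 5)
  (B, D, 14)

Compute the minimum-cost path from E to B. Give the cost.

13

A few of the E→B routes:
E -> D -> C -> A -> B: 11 + 10 + 6 + 2 = 29
E -> A -> C -> B: 13 + 6 + 9 = 28
E -> D -> A -> B: 11 + 5 + 2 = 18
E -> A -> B: 13 + 2 = 15
E -> D -> B: 11 + 14 = 25
E -> B: 13
The minimum is 13.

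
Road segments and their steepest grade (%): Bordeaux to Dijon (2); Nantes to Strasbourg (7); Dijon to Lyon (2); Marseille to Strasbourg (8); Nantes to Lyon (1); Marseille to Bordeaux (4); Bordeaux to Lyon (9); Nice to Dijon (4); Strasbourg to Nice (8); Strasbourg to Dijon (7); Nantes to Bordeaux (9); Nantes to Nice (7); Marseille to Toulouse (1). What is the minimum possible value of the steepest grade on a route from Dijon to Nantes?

2

Some routes from Dijon to Nantes:
Dijon → Strasbourg → Nantes: max(7, 7) = 7
Dijon → Lyon → Nantes: max(2, 1) = 2
Dijon → Nice → Nantes: max(4, 7) = 7
Smallest bottleneck: 2%.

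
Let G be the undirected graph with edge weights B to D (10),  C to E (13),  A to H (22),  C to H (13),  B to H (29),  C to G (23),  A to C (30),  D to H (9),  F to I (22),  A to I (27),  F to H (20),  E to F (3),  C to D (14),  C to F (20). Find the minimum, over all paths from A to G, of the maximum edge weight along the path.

A few of the A→G routes:
A → H → C → G: max(22, 13, 23) = 23
A → I → F → E → C → G: max(27, 22, 3, 13, 23) = 27
A → H → F → E → C → G: max(22, 20, 3, 13, 23) = 23
A → H → F → C → G: max(22, 20, 20, 23) = 23
A → I → F → C → G: max(27, 22, 20, 23) = 27
A → H → D → C → G: max(22, 9, 14, 23) = 23
Best route has worst link 23.

23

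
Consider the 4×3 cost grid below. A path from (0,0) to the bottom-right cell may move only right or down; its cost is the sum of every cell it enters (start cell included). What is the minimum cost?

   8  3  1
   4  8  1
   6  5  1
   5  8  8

Path [0,0] -> [0,1] -> [0,2] -> [1,2] -> [2,2] -> [3,2]: 8 + 3 + 1 + 1 + 1 + 8 = 22.

22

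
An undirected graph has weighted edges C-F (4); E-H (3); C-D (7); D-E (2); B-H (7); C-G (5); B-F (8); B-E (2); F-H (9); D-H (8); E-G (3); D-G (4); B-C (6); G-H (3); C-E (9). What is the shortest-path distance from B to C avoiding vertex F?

6

A few of the B→C routes:
B - C: 6
B - E - C: 2 + 9 = 11
B - E - H - G - C: 2 + 3 + 3 + 5 = 13
B - E - D - G - C: 2 + 2 + 4 + 5 = 13
B - E - G - C: 2 + 3 + 5 = 10
B - E - D - C: 2 + 2 + 7 = 11
Best route has total 6.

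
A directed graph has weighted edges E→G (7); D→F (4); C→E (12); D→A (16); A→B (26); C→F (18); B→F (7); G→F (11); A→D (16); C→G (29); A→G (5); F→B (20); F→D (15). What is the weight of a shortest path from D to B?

Paths from D to B:
D - A - B: 16 + 26 = 42
D - F - B: 4 + 20 = 24
D - A - G - F - B: 16 + 5 + 11 + 20 = 52
Best route has total 24.

24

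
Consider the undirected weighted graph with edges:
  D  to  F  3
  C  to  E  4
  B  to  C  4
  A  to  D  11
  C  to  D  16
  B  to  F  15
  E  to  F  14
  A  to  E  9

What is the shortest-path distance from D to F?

A few of the D→F routes:
D → A → E → F: 11 + 9 + 14 = 34
D → F: 3
D → C → E → F: 16 + 4 + 14 = 34
The minimum is 3.

3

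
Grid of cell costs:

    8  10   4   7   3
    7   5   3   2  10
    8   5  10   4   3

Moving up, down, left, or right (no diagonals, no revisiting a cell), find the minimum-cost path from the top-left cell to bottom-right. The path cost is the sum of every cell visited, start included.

One optimal route is (0,0) -> (1,0) -> (1,1) -> (1,2) -> (1,3) -> (2,3) -> (2,4).
Its cost is 8 + 7 + 5 + 3 + 2 + 4 + 3 = 32.

32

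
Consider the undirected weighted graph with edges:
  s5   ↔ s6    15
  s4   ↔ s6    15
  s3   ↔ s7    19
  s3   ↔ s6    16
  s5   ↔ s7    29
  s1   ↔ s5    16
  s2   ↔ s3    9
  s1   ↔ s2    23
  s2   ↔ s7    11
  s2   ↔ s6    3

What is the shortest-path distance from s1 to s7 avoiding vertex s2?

Routes from s1 to s7 avoiding s2:
s1→s5→s7: 16 + 29 = 45
s1→s5→s6→s3→s7: 16 + 15 + 16 + 19 = 66
The minimum is 45.

45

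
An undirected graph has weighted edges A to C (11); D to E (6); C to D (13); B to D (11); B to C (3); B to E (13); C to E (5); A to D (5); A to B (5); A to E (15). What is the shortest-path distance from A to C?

Comparing a few candidate routes:
A - D - E - C: 5 + 6 + 5 = 16
A - B - C: 5 + 3 = 8
A - C: 11
The minimum is 8.

8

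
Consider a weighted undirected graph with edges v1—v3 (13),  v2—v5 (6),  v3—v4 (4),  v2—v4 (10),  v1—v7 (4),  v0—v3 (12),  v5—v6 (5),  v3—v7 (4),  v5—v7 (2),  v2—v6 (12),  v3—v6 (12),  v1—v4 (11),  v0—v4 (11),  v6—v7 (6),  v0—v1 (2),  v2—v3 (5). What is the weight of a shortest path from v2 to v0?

14

Some routes from v2 to v0:
v2→v3→v7→v1→v0: 5 + 4 + 4 + 2 = 15
v2→v3→v0: 5 + 12 = 17
v2→v5→v7→v1→v0: 6 + 2 + 4 + 2 = 14
v2→v3→v4→v0: 5 + 4 + 11 = 20
Best route has total 14.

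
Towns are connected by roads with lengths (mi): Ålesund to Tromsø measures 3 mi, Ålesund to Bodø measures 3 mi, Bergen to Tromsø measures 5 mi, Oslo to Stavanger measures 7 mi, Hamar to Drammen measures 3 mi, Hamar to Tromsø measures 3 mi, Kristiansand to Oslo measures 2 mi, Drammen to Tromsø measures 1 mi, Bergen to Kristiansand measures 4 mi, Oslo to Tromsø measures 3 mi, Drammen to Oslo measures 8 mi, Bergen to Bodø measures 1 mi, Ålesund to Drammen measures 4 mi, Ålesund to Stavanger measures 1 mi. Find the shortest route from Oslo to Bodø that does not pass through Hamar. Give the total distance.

Comparing a few candidate routes:
Oslo - Kristiansand - Bergen - Bodø: 2 + 4 + 1 = 7
Oslo - Tromsø - Bergen - Bodø: 3 + 5 + 1 = 9
Oslo - Drammen - Ålesund - Bodø: 8 + 4 + 3 = 15
Oslo - Stavanger - Ålesund - Bodø: 7 + 1 + 3 = 11
Oslo - Tromsø - Ålesund - Bodø: 3 + 3 + 3 = 9
Oslo - Tromsø - Drammen - Ålesund - Bodø: 3 + 1 + 4 + 3 = 11
The minimum is 7 mi.

7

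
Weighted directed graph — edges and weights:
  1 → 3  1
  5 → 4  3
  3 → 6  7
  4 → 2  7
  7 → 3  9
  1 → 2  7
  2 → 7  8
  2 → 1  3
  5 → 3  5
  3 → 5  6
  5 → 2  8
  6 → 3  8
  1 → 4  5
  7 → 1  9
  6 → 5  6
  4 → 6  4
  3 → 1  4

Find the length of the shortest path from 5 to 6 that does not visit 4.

12

A few of the 5→6 routes:
5-2-1-3-6: 8 + 3 + 1 + 7 = 19
5-2-7-3-6: 8 + 8 + 9 + 7 = 32
5-3-6: 5 + 7 = 12
Shortest: 12.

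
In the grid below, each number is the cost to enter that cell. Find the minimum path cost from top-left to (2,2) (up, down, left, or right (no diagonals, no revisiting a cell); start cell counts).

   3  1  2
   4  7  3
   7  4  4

13

One optimal route is [0,0]→[0,1]→[0,2]→[1,2]→[2,2].
Its cost is 3 + 1 + 2 + 3 + 4 = 13.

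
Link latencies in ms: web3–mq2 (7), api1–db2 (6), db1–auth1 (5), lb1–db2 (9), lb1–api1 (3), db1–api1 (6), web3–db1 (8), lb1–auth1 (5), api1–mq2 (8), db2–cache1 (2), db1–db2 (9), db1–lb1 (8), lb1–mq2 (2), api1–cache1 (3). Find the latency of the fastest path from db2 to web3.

Checking several routes:
db2 → lb1 → mq2 → web3: 9 + 2 + 7 = 18
db2 → cache1 → api1 → mq2 → web3: 2 + 3 + 8 + 7 = 20
db2 → cache1 → api1 → lb1 → mq2 → web3: 2 + 3 + 3 + 2 + 7 = 17
db2 → db1 → web3: 9 + 8 = 17
db2 → api1 → lb1 → mq2 → web3: 6 + 3 + 2 + 7 = 18
db2 → cache1 → api1 → db1 → web3: 2 + 3 + 6 + 8 = 19
Best route has total 17 ms.

17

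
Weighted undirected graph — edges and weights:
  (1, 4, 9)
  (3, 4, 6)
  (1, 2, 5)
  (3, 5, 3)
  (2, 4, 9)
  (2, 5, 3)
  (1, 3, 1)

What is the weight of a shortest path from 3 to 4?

6

A few of the 3→4 routes:
3 → 4: 6
3 → 1 → 4: 1 + 9 = 10
3 → 1 → 2 → 4: 1 + 5 + 9 = 15
3 → 5 → 2 → 4: 3 + 3 + 9 = 15
The minimum is 6.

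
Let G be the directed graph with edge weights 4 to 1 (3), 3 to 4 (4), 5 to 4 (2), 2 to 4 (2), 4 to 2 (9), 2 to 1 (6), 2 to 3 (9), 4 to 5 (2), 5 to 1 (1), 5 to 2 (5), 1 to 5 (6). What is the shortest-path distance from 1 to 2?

Candidate routes:
1→5→4→2: 6 + 2 + 9 = 17
1→5→2: 6 + 5 = 11
Shortest: 11.

11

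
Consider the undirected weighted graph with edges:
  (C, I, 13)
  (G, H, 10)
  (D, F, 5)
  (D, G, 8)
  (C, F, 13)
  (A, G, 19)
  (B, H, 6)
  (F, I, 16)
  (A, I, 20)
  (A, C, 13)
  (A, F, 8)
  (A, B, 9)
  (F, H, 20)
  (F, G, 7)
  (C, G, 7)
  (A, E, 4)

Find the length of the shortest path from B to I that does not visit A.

36

Some routes from B to I avoiding A:
B -> H -> F -> I: 6 + 20 + 16 = 42
B -> H -> G -> F -> I: 6 + 10 + 7 + 16 = 39
B -> H -> G -> C -> I: 6 + 10 + 7 + 13 = 36
B -> H -> G -> D -> F -> I: 6 + 10 + 8 + 5 + 16 = 45
The minimum is 36.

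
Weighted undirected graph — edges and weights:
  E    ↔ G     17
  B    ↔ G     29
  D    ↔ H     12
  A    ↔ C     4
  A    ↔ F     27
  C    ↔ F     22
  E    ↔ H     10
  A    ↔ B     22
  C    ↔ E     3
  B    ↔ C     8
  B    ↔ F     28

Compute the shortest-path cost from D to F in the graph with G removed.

Routes from D to F avoiding G:
D → H → E → C → B → A → F: 12 + 10 + 3 + 8 + 22 + 27 = 82
D → H → E → C → F: 12 + 10 + 3 + 22 = 47
D → H → E → C → A → F: 12 + 10 + 3 + 4 + 27 = 56
D → H → E → C → A → B → F: 12 + 10 + 3 + 4 + 22 + 28 = 79
D → H → E → C → B → F: 12 + 10 + 3 + 8 + 28 = 61
The minimum is 47.

47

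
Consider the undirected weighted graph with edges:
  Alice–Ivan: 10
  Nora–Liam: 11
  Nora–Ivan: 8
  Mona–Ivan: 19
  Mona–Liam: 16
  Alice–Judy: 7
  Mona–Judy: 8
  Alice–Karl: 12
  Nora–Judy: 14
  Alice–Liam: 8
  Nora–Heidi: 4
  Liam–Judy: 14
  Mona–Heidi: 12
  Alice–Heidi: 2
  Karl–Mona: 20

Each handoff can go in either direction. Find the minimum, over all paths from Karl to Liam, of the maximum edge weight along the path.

Some routes from Karl to Liam:
Karl -> Alice -> Ivan -> Nora -> Liam: max(12, 10, 8, 11) = 12
Karl -> Alice -> Judy -> Mona -> Heidi -> Nora -> Liam: max(12, 7, 8, 12, 4, 11) = 12
Karl -> Alice -> Liam: max(12, 8) = 12
Best route has worst link 12.

12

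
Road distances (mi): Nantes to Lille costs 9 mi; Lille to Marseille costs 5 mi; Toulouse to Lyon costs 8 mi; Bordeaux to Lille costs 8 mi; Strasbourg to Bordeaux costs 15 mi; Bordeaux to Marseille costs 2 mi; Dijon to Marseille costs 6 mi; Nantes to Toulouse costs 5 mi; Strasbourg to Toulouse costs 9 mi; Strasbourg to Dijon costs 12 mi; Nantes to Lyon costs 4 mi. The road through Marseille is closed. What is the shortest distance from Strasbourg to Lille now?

Paths from Strasbourg to Lille avoiding Marseille:
Strasbourg -> Toulouse -> Nantes -> Lille: 9 + 5 + 9 = 23
Strasbourg -> Toulouse -> Lyon -> Nantes -> Lille: 9 + 8 + 4 + 9 = 30
Strasbourg -> Bordeaux -> Lille: 15 + 8 = 23
Shortest: 23 mi.

23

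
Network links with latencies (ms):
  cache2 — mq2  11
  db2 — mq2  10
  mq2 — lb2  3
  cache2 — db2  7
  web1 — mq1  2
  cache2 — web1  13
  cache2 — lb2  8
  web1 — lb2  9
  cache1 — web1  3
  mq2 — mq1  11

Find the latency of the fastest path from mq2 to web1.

Checking several routes:
mq2→cache2→lb2→web1: 11 + 8 + 9 = 28
mq2→mq1→web1: 11 + 2 = 13
mq2→lb2→cache2→web1: 3 + 8 + 13 = 24
mq2→cache2→web1: 11 + 13 = 24
mq2→lb2→web1: 3 + 9 = 12
Best route has total 12 ms.

12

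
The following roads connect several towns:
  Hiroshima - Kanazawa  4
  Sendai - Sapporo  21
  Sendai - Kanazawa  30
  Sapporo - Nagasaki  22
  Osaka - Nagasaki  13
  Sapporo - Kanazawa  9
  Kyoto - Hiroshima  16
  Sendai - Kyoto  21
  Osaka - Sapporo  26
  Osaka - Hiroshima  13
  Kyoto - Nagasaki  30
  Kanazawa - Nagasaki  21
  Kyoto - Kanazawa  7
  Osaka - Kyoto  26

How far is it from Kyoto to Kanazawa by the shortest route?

Some routes from Kyoto to Kanazawa:
Kyoto -> Sendai -> Sapporo -> Kanazawa: 21 + 21 + 9 = 51
Kyoto -> Osaka -> Hiroshima -> Kanazawa: 26 + 13 + 4 = 43
Kyoto -> Hiroshima -> Kanazawa: 16 + 4 = 20
Kyoto -> Kanazawa: 7
Kyoto -> Sendai -> Kanazawa: 21 + 30 = 51
Shortest: 7.

7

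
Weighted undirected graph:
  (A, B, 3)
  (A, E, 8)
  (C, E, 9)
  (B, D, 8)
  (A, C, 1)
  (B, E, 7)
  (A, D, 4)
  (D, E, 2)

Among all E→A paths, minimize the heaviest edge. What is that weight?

4

Some routes from E to A:
E-D-A: max(2, 4) = 4
E-D-B-A: max(2, 8, 3) = 8
E-B-A: max(7, 3) = 7
E-B-D-A: max(7, 8, 4) = 8
E-A: max(8) = 8
Smallest bottleneck: 4.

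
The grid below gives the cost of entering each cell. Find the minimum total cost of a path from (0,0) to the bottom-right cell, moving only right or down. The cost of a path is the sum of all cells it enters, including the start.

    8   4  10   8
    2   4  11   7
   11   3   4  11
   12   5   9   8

Cheapest: [0,0] → [1,0] → [1,1] → [2,1] → [2,2] → [3,2] → [3,3]
  8 + 2 + 4 + 3 + 4 + 9 + 8 = 38

38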